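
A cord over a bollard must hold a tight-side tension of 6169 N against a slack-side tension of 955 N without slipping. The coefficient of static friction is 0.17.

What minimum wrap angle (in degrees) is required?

β_min ≈ 629°

T₂/T₁ = e^{μβ} → β = ln(T₂/T₁)/μ.
β = ln(6169/955)/0.17 = 1.866/0.17 = 10.97 rad.
In degrees: β = 10.97 × 180/π = 629°.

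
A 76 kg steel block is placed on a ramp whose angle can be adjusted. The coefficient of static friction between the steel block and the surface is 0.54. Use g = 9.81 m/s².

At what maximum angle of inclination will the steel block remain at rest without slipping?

θ_max ≈ 28.4°

At the slip threshold, m g sin θ = μ_s · m g cos θ, so tan θ = μ_s.
θ_max = arctan(0.54) = 28.4°.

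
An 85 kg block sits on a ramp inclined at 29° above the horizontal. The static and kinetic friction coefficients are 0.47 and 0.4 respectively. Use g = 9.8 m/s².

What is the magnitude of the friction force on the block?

f ≈ 291 N (up the incline)

Perpendicular to the surface, N = m g cos θ = 85·9.8·cos 29° = 728.6 N.
Along the slope the weight component is m g sin θ = 403.8 N; friction must supply exactly this, acting up-slope.
Static friction can supply at most μ_s N = 342.4 N.
Since |403.8| > 342.4 N, static friction cannot hold it; the block slides down the incline and kinetic friction applies: f = μ_k N = 0.4 × 728.6 = 291 N.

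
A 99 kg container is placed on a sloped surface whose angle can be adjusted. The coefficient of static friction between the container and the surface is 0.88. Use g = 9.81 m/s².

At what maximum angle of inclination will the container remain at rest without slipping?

At the slip threshold, m g sin θ = μ_s · m g cos θ, so tan θ = μ_s.
θ_max = arctan(0.88) = 41.3°.

θ_max ≈ 41.3°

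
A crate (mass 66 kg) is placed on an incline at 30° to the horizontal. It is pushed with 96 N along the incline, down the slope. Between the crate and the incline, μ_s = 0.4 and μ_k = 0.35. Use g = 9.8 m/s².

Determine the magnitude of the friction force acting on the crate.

f ≈ 196 N (up the incline)

Normal force: N = m g cos θ = 66 × 9.8 × cos 30° = 560.1 N.
For equilibrium along the incline the friction force must supply f = m g sin θ + P = 323.4 + 96 = 419.4 N (positive meaning up-slope).
Maximum static friction available: μ_s N = 0.4 × 560.1 = 224.1 N.
Since |419.4| > 224.1 N, static friction cannot hold it; the crate slides down the incline and kinetic friction applies: f = μ_k N = 0.35 × 560.1 = 196 N.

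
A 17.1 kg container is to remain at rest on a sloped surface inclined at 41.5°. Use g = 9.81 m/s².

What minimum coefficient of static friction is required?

At the slip threshold m g sin θ = μ_s m g cos θ, so μ_s,min = tan θ.
μ_s,min = tan 41.5° = 0.885.

μ_s,min ≈ 0.885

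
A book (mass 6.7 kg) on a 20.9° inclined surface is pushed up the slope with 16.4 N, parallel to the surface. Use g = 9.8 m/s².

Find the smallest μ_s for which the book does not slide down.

N = m g cos θ = 61.34 N.
Friction must make up the shortfall along the incline: f = m g sin θ − P = 23.42 − 16.4 = 7.023 N.
At the threshold f = μ_s N, so μ_s,min = 7.023/61.34 = 0.115.

μ_s,min ≈ 0.115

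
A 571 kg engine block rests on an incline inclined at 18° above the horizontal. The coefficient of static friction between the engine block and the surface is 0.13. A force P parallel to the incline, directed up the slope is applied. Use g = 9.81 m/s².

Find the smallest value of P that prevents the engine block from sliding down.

The engine block tends to slide down (tan θ > μ_s), so at the point of impending slip friction acts up-slope at its limit: f = μ_s N.
P is parallel to the surface, so N = m g cos θ = 5330 N.
Along the incline: P + μ_s N = m g sin θ, so P = 1730 − 0.13×5330 = 1040 N.

P_min ≈ 1040 N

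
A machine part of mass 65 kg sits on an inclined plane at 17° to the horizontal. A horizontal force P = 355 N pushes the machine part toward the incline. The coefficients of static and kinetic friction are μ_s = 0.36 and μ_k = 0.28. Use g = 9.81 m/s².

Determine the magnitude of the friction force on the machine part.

f ≈ 153 N (down the incline)

The horizontal push has a component P sin θ into the surface, so N = m g cos θ + P sin θ = 609.8 + 103.8 = 713.6 N.
Along the incline, the net driving force (taking up-slope positive) is P cos θ − m g sin θ = 339.5 − 186.4 = 153.1 N, so equilibrium requires friction f = -153.1 N (down-slope).
Maximum static friction: μ_s N = 0.36 × 713.6 = 256.9 N.
Since 153.1 N is within the 256.9 N limit, the machine part stays put and friction is exactly 153 N.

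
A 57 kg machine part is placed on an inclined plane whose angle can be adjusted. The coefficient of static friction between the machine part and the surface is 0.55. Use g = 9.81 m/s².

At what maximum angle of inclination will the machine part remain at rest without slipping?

θ_max ≈ 28.8°

At the slip threshold, m g sin θ = μ_s · m g cos θ, so tan θ = μ_s.
θ_max = arctan(0.55) = 28.8°.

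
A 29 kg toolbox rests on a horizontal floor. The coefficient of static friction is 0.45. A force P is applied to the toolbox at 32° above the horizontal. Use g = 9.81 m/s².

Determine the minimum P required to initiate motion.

P ≈ 118 N

N = m g − P sin α (the pull lifts the toolbox).
At impending slip, P cos α = μ_s N = μ_s (m g − P sin α).
Solving: P (cos α + μ_s sin α) = μ_s m g → P = 0.45×284/(cos 32° + 0.45 sin 32°) = 128/1.087 = 118 N.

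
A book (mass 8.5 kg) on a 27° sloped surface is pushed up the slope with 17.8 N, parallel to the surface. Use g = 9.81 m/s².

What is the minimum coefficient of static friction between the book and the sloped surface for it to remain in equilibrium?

μ_s,min ≈ 0.27

N = m g cos θ = 74.3 N.
Friction must make up the shortfall along the incline: f = m g sin θ − P = 37.86 − 17.8 = 20.06 N.
At the threshold f = μ_s N, so μ_s,min = 20.06/74.3 = 0.27.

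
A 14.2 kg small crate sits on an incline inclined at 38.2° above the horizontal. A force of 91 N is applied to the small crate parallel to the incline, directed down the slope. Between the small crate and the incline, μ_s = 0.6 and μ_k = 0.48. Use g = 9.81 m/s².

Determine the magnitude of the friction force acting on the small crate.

Perpendicular to the surface, N = m g cos θ = 14.2·9.81·cos 38.2° = 109.5 N.
The friction needed for equilibrium is m g sin θ + P = 86.15 + 91 = 177.1 N, measured positive up-slope.
Static friction can supply at most μ_s N = 65.68 N.
|177.1| exceeds 65.68 N, so the small crate slips down-slope; friction is kinetic, f = μ_k N = 0.48×109.5 = 52.5 N.

f ≈ 52.5 N (up the incline)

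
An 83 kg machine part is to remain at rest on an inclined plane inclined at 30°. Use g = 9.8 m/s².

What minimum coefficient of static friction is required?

At the slip threshold m g sin θ = μ_s m g cos θ, so μ_s,min = tan θ.
μ_s,min = tan 30° = 0.577.

μ_s,min ≈ 0.577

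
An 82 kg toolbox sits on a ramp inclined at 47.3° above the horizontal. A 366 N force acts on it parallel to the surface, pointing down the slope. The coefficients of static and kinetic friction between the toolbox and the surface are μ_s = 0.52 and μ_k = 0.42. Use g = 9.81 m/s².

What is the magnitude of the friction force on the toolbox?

f ≈ 229 N (up the incline)

Perpendicular to the surface, N = m g cos θ = 82·9.81·cos 47.3° = 545.5 N.
Parallel to the incline, ΣF = 0 gives f = m g sin θ + P = 591.2 + 366 = 957.2 N (up-slope positive).
Maximum static friction available: μ_s N = 0.52 × 545.5 = 283.7 N.
|957.2| exceeds 283.7 N, so the toolbox slips down-slope; friction is kinetic, f = μ_k N = 0.42×545.5 = 229 N.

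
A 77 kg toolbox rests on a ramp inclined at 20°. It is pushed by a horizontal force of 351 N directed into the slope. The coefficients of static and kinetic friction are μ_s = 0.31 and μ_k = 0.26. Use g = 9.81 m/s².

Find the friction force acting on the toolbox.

f ≈ 71.5 N (down the incline)

Resolve perpendicular to the incline: N = m g cos θ + P sin θ = 77×9.81×cos 20° + 351×sin 20° = 829.9 N.
Parallel to the incline: P cos θ − m g sin θ = 329.8 − 258.4 = 71.48 N; the friction needed to balance this is 71.48 N acting down the slope.
Maximum static friction: μ_s N = 0.31 × 829.9 = 257.3 N.
Since 71.48 N is within the 257.3 N limit, the toolbox stays put and friction is exactly 71.5 N.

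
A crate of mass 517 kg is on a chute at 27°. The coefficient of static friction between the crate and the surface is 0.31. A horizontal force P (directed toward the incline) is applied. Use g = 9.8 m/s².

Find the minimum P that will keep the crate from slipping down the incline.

The crate tends to slide down (tan θ > μ_s), so at the point of impending slip friction acts up-slope at its limit: f = μ_s N.
Perpendicular to the incline: N = m g cos θ + P sin θ.
Along the incline: P cos θ + μ_s N = m g sin θ, i.e. P cos θ + μ_s (m g cos θ + P sin θ) = m g sin θ.
Solving, P (cos θ + μ_s sin θ) = m g (sin θ − μ_s cos θ), so P = 5070×0.1778/1.032 = 873 N.

P_min ≈ 873 N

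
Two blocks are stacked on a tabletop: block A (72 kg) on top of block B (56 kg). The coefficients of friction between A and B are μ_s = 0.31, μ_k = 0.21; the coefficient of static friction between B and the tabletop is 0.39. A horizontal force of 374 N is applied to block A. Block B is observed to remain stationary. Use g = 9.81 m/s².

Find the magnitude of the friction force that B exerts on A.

f ≈ 148 N

The normal force B exerts on A is simply A's weight, N₁ = 706.3 N.
So the A–B interface can sustain at most μ_s N₁ = 219 N of static friction.
P = 374 N exceeds that limit, so A slips over B and the interface friction becomes kinetic: f₁ = μ_k N₁ = 0.21×706.3 = 148 N.
By Newton's third law B feels 148 N forward from A. With B stationary, the floor's static friction on B balances it: f₂ = 148 N (well within μ_s(m_A+m_B)g = 489.7 N).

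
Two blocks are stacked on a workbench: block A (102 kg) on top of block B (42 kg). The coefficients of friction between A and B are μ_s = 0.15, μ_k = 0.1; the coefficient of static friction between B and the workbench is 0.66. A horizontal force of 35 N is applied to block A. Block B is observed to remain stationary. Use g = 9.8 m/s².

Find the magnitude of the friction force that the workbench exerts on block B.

f ≈ 35 N

The normal force B exerts on A is simply A's weight, N₁ = 999.6 N.
Maximum static friction on A from B: μ_s N₁ = 0.15×999.6 = 149.9 N.
Since P = 35 N ≤ 149.9 N, A does not slip on B; friction on A equals P = 35 N.
By Newton's third law B feels 35 N forward from A. With B stationary, the floor's static friction on B balances it: f₂ = 35 N (well within μ_s(m_A+m_B)g = 931.4 N).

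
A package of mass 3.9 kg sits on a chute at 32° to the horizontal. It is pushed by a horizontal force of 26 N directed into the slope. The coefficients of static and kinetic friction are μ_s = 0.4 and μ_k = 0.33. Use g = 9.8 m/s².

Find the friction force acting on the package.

Resolve perpendicular to the incline: N = m g cos θ + P sin θ = 3.9×9.8×cos 32° + 26×sin 32° = 46.19 N.
Along the incline, the net driving force (taking up-slope positive) is P cos θ − m g sin θ = 22.05 − 20.25 = 1.796 N, so equilibrium requires friction f = -1.796 N (down-slope).
The limit of static friction is μ_s N = 18.48 N.
|f_req| = 1.796 ≤ 18.48 N → the package is in equilibrium; friction equals the required value.

f ≈ 1.8 N (down the incline)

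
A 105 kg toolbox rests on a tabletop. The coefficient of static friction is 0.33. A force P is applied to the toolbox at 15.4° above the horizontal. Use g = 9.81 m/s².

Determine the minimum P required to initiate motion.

N = m g − P sin α (the pull lifts the toolbox).
At impending slip, P cos α = μ_s N = μ_s (m g − P sin α).
Solving: P (cos α + μ_s sin α) = μ_s m g → P = 0.33×1030/(cos 15.4° + 0.33 sin 15.4°) = 340/1.052 = 323 N.

P ≈ 323 N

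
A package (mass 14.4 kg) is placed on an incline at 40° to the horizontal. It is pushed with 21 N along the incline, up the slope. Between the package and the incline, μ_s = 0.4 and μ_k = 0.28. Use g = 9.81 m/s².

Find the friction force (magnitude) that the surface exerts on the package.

Perpendicular to the surface, N = m g cos θ = 14.4·9.81·cos 40° = 108.2 N.
For equilibrium along the incline the friction force must supply f = m g sin θ − P = 90.8 − 21 = 69.8 N (positive meaning up-slope).
Maximum static friction available: μ_s N = 0.4 × 108.2 = 43.29 N.
Since |69.8| > 43.29 N, static friction cannot hold it; the package slides down the incline and kinetic friction applies: f = μ_k N = 0.28 × 108.2 = 30.3 N.

f ≈ 30.3 N (up the incline)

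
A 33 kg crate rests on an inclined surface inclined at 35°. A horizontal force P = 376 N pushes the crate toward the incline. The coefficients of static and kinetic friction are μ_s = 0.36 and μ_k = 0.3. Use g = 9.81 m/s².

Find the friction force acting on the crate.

Resolve perpendicular to the incline: N = m g cos θ + P sin θ = 33×9.81×cos 35° + 376×sin 35° = 480.8 N.
Parallel to the incline: P cos θ − m g sin θ = 308 − 185.7 = 122.3 N; the friction needed to balance this is 122.3 N acting down the slope.
The limit of static friction is μ_s N = 173.1 N.
Since 122.3 N is within the 173.1 N limit, the crate stays put and friction is exactly 122 N.

f ≈ 122 N (down the incline)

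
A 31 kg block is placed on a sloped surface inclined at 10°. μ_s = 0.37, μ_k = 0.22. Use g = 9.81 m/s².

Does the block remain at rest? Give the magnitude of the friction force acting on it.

N = m g cos θ = 299 N.
Down-slope weight component: m g sin θ = 52.8 N.
μ_s N = 111 N.
52.8 ≤ 111 N, so it stays put; friction = 52.8 N.

f ≈ 52.8 N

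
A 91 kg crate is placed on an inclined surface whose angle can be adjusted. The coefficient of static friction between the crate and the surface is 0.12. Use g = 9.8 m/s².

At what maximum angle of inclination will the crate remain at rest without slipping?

At the slip threshold, m g sin θ = μ_s · m g cos θ, so tan θ = μ_s.
θ_max = arctan(0.12) = 6.84°.

θ_max ≈ 6.84°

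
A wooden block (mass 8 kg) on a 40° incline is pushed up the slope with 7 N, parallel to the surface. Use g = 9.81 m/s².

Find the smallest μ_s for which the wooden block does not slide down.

μ_s,min ≈ 0.723

N = m g cos θ = 60.12 N.
Friction must make up the shortfall along the incline: f = m g sin θ − P = 50.45 − 7 = 43.45 N.
At the threshold f = μ_s N, so μ_s,min = 43.45/60.12 = 0.723.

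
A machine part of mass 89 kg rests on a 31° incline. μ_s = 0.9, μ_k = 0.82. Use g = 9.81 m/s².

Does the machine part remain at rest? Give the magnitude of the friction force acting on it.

f ≈ 450 N

N = m g cos θ = 748 N.
Down-slope weight component: m g sin θ = 450 N.
μ_s N = 674 N.
450 ≤ 674 N, so it stays put; friction = 450 N.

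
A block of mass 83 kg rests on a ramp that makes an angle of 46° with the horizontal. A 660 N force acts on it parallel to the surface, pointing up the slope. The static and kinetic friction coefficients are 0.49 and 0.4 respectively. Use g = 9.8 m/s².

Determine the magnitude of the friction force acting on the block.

Perpendicular to the surface, N = m g cos θ = 83·9.8·cos 46° = 565 N.
For equilibrium along the incline the friction force must supply f = m g sin θ − P = 585.1 − 660 = -74.89 N (positive meaning up-slope).
Maximum static friction available: μ_s N = 0.49 × 565 = 276.9 N.
Since |-74.89| ≤ 276.9 N, static friction is sufficient; f equals the required value, not μ_s N.

f ≈ 74.9 N (down the incline)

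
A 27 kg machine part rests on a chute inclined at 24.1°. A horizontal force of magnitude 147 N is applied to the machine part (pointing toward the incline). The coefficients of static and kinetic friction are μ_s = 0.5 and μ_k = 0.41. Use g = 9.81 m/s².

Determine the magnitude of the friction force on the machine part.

Normal direction: N = m g cos θ + P sin θ = 301.8 N.
Along the incline, the net driving force (taking up-slope positive) is P cos θ − m g sin θ = 134.2 − 108.2 = 26.03 N, so equilibrium requires friction f = -26.03 N (down-slope).
The limit of static friction is μ_s N = 150.9 N.
|f_req| = 26.03 ≤ 150.9 N → the machine part is in equilibrium; friction equals the required value.

f ≈ 26 N (down the incline)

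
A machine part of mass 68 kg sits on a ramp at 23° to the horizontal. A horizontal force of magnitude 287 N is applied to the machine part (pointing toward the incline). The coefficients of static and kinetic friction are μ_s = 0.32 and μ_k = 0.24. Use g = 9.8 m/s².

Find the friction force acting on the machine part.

Resolve perpendicular to the incline: N = m g cos θ + P sin θ = 68×9.8×cos 23° + 287×sin 23° = 725.6 N.
Parallel to the incline: P cos θ − m g sin θ = 264.2 − 260.4 = 3.802 N; the friction needed to balance this is 3.802 N acting down the slope.
Maximum static friction: μ_s N = 0.32 × 725.6 = 232.2 N.
|f_req| = 3.802 ≤ 232.2 N → the machine part is in equilibrium; friction equals the required value.

f ≈ 3.8 N (down the incline)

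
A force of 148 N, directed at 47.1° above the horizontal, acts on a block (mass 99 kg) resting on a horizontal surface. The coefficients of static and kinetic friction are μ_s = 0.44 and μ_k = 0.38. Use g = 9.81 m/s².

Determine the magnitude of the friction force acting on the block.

f ≈ 101 N

The vertical component of P reduces the normal force: N = m g − P sin α = 971.2 − 108.4 = 862.8 N.
Horizontally, friction must balance P cos α = 100.7 N.
The static-friction limit is μ_s N = 379.6 N.
100.7 ≤ 379.6 N → static; friction equals the required 101 N.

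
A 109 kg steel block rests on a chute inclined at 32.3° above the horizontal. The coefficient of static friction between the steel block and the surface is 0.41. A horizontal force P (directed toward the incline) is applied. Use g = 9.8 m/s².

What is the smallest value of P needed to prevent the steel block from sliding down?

The steel block tends to slide down (tan θ > μ_s), so at the point of impending slip friction acts up-slope at its limit: f = μ_s N.
Perpendicular to the incline: N = m g cos θ + P sin θ.
Along the incline: P cos θ + μ_s N = m g sin θ, i.e. P cos θ + μ_s (m g cos θ + P sin θ) = m g sin θ.
Solving, P (cos θ + μ_s sin θ) = m g (sin θ − μ_s cos θ), so P = 1070×0.1878/1.064 = 188 N.

P_min ≈ 188 N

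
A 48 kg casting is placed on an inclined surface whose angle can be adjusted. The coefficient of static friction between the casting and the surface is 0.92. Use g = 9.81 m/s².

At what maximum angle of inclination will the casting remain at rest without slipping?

At the slip threshold, m g sin θ = μ_s · m g cos θ, so tan θ = μ_s.
θ_max = arctan(0.92) = 42.6°.

θ_max ≈ 42.6°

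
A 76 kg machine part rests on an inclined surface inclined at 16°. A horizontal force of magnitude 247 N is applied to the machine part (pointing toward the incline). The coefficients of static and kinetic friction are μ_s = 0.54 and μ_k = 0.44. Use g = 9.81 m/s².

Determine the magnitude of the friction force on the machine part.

f ≈ 31.9 N (down the incline)

The horizontal push has a component P sin θ into the surface, so N = m g cos θ + P sin θ = 716.7 + 68.08 = 784.8 N.
Along the incline, the net driving force (taking up-slope positive) is P cos θ − m g sin θ = 237.4 − 205.5 = 31.93 N, so equilibrium requires friction f = -31.93 N (down-slope).
Maximum static friction: μ_s N = 0.54 × 784.8 = 423.8 N.
Since 31.93 N is within the 423.8 N limit, the machine part stays put and friction is exactly 31.9 N.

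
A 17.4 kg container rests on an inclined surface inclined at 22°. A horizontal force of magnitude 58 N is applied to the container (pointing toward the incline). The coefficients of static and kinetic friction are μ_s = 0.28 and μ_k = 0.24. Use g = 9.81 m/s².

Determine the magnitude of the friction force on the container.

Resolve perpendicular to the incline: N = m g cos θ + P sin θ = 17.4×9.81×cos 22° + 58×sin 22° = 180 N.
Along the incline, the net driving force (taking up-slope positive) is P cos θ − m g sin θ = 53.78 − 63.94 = -10.17 N, so equilibrium requires friction f = 10.17 N (up-slope).
The limit of static friction is μ_s N = 50.4 N.
Since 10.17 N is within the 50.4 N limit, the container stays put and friction is exactly 10.2 N.

f ≈ 10.2 N (up the incline)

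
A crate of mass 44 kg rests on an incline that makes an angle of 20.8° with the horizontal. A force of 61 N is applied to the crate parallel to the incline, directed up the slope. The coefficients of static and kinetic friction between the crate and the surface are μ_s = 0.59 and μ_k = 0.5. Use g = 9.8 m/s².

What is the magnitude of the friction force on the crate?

Perpendicular to the surface, N = m g cos θ = 44·9.8·cos 20.8° = 403.1 N.
For equilibrium along the incline the friction force must supply f = m g sin θ − P = 153.1 − 61 = 92.12 N (positive meaning up-slope).
The static-friction ceiling is μ_s N = 0.59 × 403.1 = 237.8 N.
Since |92.12| ≤ 237.8 N, static friction is sufficient; f equals the required value, not μ_s N.

f ≈ 92.1 N (up the incline)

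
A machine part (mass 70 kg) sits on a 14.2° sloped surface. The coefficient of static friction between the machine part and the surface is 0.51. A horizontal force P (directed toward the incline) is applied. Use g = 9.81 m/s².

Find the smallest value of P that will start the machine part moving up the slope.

At impending motion up the slope, friction acts down-slope at its limit: f = μ_s N.
Perpendicular to the incline: N = m g cos θ + P sin θ.
Along the incline: P cos θ = m g sin θ + μ_s N = m g sin θ + μ_s (m g cos θ + P sin θ).
Solving, P (cos θ − μ_s sin θ) = m g (sin θ + μ_s cos θ), so P = 70×9.81×(sin 14.2° + 0.51 cos 14.2°)/(cos 14.2° − 0.51 sin 14.2°) = 687×0.7397/0.8443 = 602 N.

P ≈ 602 N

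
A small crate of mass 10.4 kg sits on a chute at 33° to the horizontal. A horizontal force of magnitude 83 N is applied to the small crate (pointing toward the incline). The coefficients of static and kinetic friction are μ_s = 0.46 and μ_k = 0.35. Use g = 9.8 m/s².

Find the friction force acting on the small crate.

Normal direction: N = m g cos θ + P sin θ = 130.7 N.
Along the incline, the net driving force (taking up-slope positive) is P cos θ − m g sin θ = 69.61 − 55.51 = 14.1 N, so equilibrium requires friction f = -14.1 N (down-slope).
Maximum static friction: μ_s N = 0.46 × 130.7 = 60.11 N.
|f_req| = 14.1 ≤ 60.11 N → the small crate is in equilibrium; friction equals the required value.

f ≈ 14.1 N (down the incline)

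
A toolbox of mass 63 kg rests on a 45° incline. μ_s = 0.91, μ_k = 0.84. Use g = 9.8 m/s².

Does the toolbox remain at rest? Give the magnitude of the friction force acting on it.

N = m g cos θ = 437 N.
Down-slope weight component: m g sin θ = 437 N.
μ_s N = 397 N.
437 > 397 N, so it slides; kinetic friction f = μ_k N = 0.84×437 = 367 N.

f ≈ 367 N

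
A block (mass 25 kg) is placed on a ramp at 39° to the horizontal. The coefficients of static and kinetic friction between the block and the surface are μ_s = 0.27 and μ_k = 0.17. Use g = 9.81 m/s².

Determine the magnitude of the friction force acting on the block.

Perpendicular to the surface, N = m g cos θ = 25·9.81·cos 39° = 190.6 N.
For equilibrium along the incline, friction must balance the weight component: f = m g sin θ = 154.3 N up the slope.
Maximum static friction available: μ_s N = 0.27 × 190.6 = 51.46 N.
|154.3| exceeds 51.46 N, so the block slips down-slope; friction is kinetic, f = μ_k N = 0.17×190.6 = 32.4 N.

f ≈ 32.4 N (up the incline)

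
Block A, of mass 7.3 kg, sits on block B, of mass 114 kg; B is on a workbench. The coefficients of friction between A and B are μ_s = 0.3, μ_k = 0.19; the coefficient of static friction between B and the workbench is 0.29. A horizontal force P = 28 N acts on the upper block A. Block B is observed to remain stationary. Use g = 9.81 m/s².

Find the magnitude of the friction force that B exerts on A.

The normal force B exerts on A is simply A's weight, N₁ = 71.61 N.
Maximum static friction on A from B: μ_s N₁ = 0.3×71.61 = 21.48 N.
Since P = 28 N > 21.48 N, A slides on B; the A–B friction is kinetic: f₁ = μ_k N₁ = 0.19×71.61 = 13.6 N.
By Newton's third law B feels 13.6 N forward from A. With B stationary, the floor's static friction on B balances it: f₂ = 13.6 N (well within μ_s(m_A+m_B)g = 345.1 N).

f ≈ 13.6 N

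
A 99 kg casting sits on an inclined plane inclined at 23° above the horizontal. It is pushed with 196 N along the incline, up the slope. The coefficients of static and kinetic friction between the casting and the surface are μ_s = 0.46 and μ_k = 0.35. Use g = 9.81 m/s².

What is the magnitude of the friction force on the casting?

f ≈ 183 N (up the incline)

The normal reaction is N = m g cos θ = 894 N.
Parallel to the incline, ΣF = 0 gives f = m g sin θ − P = 379.5 − 196 = 183.5 N (up-slope positive).
Static friction can supply at most μ_s N = 411.2 N.
Since |183.5| ≤ 411.2 N, static friction is sufficient; f equals the required value, not μ_s N.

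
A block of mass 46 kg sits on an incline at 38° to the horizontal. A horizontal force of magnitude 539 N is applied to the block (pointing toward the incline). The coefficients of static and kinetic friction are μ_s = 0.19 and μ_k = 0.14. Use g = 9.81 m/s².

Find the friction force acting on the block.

Resolve perpendicular to the incline: N = m g cos θ + P sin θ = 46×9.81×cos 38° + 539×sin 38° = 687.4 N.
Along the incline, the net driving force (taking up-slope positive) is P cos θ − m g sin θ = 424.7 − 277.8 = 146.9 N, so equilibrium requires friction f = -146.9 N (down-slope).
Maximum static friction: μ_s N = 0.19 × 687.4 = 130.6 N.
|f_req| = 146.9 > 130.6 N → the block slides up the incline; f = μ_k N = 0.14 × 687.4 = 96.2 N.

f ≈ 96.2 N (down the incline)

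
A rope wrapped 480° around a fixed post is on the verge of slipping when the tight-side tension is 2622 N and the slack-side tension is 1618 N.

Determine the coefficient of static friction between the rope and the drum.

μ ≈ 0.0576

T₂/T₁ = e^{μβ} → μ = ln(T₂/T₁)/β.
β = 480° = 8.378 rad.
μ = ln(2622/1618)/8.378 = ln(1.621)/8.378 = 0.0576.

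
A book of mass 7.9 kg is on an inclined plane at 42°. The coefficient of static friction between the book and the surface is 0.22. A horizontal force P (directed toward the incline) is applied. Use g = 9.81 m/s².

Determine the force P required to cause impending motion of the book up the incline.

At impending motion up the slope, friction acts down-slope at its limit: f = μ_s N.
Perpendicular to the incline: N = m g cos θ + P sin θ.
Along the incline: P cos θ = m g sin θ + μ_s N = m g sin θ + μ_s (m g cos θ + P sin θ).
Solving, P (cos θ − μ_s sin θ) = m g (sin θ + μ_s cos θ), so P = 7.9×9.81×(sin 42° + 0.22 cos 42°)/(cos 42° − 0.22 sin 42°) = 77.5×0.8326/0.5959 = 108 N.

P ≈ 108 N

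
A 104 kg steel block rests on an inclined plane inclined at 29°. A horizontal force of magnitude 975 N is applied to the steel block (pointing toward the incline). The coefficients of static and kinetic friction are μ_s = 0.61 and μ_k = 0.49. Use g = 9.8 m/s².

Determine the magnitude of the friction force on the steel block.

Resolve perpendicular to the incline: N = m g cos θ + P sin θ = 104×9.8×cos 29° + 975×sin 29° = 1364 N.
Along the incline, the net driving force (taking up-slope positive) is P cos θ − m g sin θ = 852.8 − 494.1 = 358.6 N, so equilibrium requires friction f = -358.6 N (down-slope).
Maximum static friction: μ_s N = 0.61 × 1364 = 832.1 N.
|f_req| = 358.6 ≤ 832.1 N → the steel block is in equilibrium; friction equals the required value.

f ≈ 359 N (down the incline)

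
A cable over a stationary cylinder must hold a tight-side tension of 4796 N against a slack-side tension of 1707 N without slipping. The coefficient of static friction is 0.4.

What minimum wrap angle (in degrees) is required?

β_min ≈ 148°

T₂/T₁ = e^{μβ} → β = ln(T₂/T₁)/μ.
β = ln(4796/1707)/0.4 = 1.033/0.4 = 2.583 rad.
In degrees: β = 2.583 × 180/π = 148°.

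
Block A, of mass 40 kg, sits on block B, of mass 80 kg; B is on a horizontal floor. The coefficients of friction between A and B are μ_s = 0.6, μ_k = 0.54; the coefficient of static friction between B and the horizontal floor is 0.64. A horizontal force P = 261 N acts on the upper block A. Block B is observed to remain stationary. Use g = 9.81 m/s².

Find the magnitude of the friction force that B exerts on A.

Normal force at the A–B interface: N₁ = m_A g = 392.4 N.
Maximum static friction on A from B: μ_s N₁ = 0.6×392.4 = 235.4 N.
P = 261 N exceeds that limit, so A slips over B and the interface friction becomes kinetic: f₁ = μ_k N₁ = 0.54×392.4 = 212 N.
By Newton's third law B feels 212 N forward from A. With B stationary, the floor's static friction on B balances it: f₂ = 212 N (well within μ_s(m_A+m_B)g = 753.4 N).

f ≈ 212 N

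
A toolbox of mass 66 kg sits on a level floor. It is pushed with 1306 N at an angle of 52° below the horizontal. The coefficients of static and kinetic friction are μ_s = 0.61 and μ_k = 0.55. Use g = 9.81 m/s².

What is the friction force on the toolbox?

N = m g + P sin α = 647.5 + 1306×sin 52° = 1677 N.
For equilibrium, f = P cos α = 1306×cos 52° = 804.1 N.
The static-friction limit is μ_s N = 1023 N.
804.1 ≤ 1023 N → static; friction equals the required 804 N.

f ≈ 804 N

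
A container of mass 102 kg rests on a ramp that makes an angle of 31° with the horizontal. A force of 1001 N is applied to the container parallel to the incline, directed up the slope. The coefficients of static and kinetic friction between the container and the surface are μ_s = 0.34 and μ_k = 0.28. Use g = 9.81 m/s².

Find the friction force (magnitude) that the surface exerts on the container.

Perpendicular to the surface, N = m g cos θ = 102·9.81·cos 31° = 857.7 N.
Parallel to the incline, ΣF = 0 gives f = m g sin θ − P = 515.4 − 1001 = -485.6 N (up-slope positive).
Static friction can supply at most μ_s N = 291.6 N.
|-485.6| exceeds 291.6 N, so the container slips up-slope; friction is kinetic, f = μ_k N = 0.28×857.7 = 240 N.

f ≈ 240 N (down the incline)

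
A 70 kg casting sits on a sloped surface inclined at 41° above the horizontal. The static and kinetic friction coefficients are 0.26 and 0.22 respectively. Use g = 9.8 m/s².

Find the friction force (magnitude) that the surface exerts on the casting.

f ≈ 114 N (up the incline)

The normal reaction is N = m g cos θ = 517.7 N.
Along the slope the weight component is m g sin θ = 450.1 N; friction must supply exactly this, acting up-slope.
Maximum static friction available: μ_s N = 0.26 × 517.7 = 134.6 N.
|450.1| exceeds 134.6 N, so the casting slips down-slope; friction is kinetic, f = μ_k N = 0.22×517.7 = 114 N.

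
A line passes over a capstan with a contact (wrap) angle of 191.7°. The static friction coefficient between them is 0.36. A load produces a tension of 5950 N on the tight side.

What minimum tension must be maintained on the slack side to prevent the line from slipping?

T_min ≈ 1780 N

Capstan equation at impending slip: T_tight/T_slack = e^{μβ}.
β = 191.7° = 3.346 rad; e^{μβ} = e^{0.36×3.346} = 3.335.
T_slack = T_tight / e^{μβ} = 5950 / 3.335 = 1780 N.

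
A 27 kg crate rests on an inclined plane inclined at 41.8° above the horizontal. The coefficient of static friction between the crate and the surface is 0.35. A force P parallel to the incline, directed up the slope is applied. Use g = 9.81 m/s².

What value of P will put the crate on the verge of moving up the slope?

P ≈ 246 N

At impending motion up the slope, friction acts down-slope at its limit: f = μ_s N.
P is parallel to the surface, so N = m g cos θ = 197 N.
Along the incline: P = m g sin θ + μ_s N = 177 + 0.35×197 = 246 N.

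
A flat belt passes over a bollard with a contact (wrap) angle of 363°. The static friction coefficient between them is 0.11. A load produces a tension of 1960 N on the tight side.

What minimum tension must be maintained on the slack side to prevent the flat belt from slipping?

Capstan equation at impending slip: T_tight/T_slack = e^{μβ}.
β = 363° = 6.336 rad; e^{μβ} = e^{0.11×6.336} = 2.008.
T_slack = T_tight / e^{μβ} = 1960 / 2.008 = 976 N.

T_min ≈ 976 N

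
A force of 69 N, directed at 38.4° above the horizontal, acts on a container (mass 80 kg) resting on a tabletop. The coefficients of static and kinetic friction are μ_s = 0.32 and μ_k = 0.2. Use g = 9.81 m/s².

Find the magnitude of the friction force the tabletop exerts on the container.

f ≈ 54.1 N

N = m g − P sin α = 784.8 − 69×sin 38.4° = 741.9 N.
Horizontally, friction must balance P cos α = 54.07 N.
The static-friction limit is μ_s N = 237.4 N.
Since 54.07 N does not exceed the limit, the container stays at rest and f = 54.1 N.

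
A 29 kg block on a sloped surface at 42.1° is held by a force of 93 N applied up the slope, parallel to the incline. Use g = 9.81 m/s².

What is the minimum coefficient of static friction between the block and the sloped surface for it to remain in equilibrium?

N = m g cos θ = 211.1 N.
Friction must make up the shortfall along the incline: f = m g sin θ − P = 190.7 − 93 = 97.73 N.
At the threshold f = μ_s N, so μ_s,min = 97.73/211.1 = 0.463.

μ_s,min ≈ 0.463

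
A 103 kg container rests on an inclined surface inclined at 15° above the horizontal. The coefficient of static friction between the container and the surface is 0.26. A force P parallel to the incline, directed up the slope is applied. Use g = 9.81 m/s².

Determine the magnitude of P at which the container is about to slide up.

P ≈ 515 N

At impending motion up the slope, friction acts down-slope at its limit: f = μ_s N.
P is parallel to the surface, so N = m g cos θ = 976 N.
Along the incline: P = m g sin θ + μ_s N = 262 + 0.26×976 = 515 N.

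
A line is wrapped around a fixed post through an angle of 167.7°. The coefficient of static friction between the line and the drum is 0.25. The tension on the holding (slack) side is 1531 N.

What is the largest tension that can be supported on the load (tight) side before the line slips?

T_max ≈ 3180 N

At impending slip the capstan equation gives T₂/T₁ = e^{μβ} with β in radians.
β = 167.7° × π/180 = 2.927 rad.
e^{μβ} = e^{0.25×2.927} = 2.079.
T₂ = T₁ · e^{μβ} = 1531 × 2.079 = 3180 N.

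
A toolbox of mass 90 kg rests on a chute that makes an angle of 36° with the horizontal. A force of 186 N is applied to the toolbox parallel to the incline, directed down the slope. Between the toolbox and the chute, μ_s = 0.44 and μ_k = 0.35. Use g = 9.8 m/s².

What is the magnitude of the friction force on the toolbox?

The normal reaction is N = m g cos θ = 713.6 N.
The friction needed for equilibrium is m g sin θ + P = 518.4 + 186 = 704.4 N, measured positive up-slope.
The static-friction ceiling is μ_s N = 0.44 × 713.6 = 314 N.
Since |704.4| > 314 N, static friction cannot hold it; the toolbox slides down the incline and kinetic friction applies: f = μ_k N = 0.35 × 713.6 = 250 N.

f ≈ 250 N (up the incline)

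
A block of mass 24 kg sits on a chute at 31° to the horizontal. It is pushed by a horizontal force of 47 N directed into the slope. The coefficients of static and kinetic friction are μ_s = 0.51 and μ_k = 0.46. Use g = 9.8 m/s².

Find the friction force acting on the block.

Resolve perpendicular to the incline: N = m g cos θ + P sin θ = 24×9.8×cos 31° + 47×sin 31° = 225.8 N.
Along the incline, the net driving force (taking up-slope positive) is P cos θ − m g sin θ = 40.29 − 121.1 = -80.85 N, so equilibrium requires friction f = 80.85 N (up-slope).
The limit of static friction is μ_s N = 115.2 N.
Since 80.85 N is within the 115.2 N limit, the block stays put and friction is exactly 80.9 N.

f ≈ 80.9 N (up the incline)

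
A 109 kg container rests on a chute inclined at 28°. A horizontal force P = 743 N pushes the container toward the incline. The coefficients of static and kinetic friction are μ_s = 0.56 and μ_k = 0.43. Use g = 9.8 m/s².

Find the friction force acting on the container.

Resolve perpendicular to the incline: N = m g cos θ + P sin θ = 109×9.8×cos 28° + 743×sin 28° = 1292 N.
Parallel to the incline: P cos θ − m g sin θ = 656 − 501.5 = 154.5 N; the friction needed to balance this is 154.5 N acting down the slope.
Maximum static friction: μ_s N = 0.56 × 1292 = 723.5 N.
Since 154.5 N is within the 723.5 N limit, the container stays put and friction is exactly 155 N.

f ≈ 155 N (down the incline)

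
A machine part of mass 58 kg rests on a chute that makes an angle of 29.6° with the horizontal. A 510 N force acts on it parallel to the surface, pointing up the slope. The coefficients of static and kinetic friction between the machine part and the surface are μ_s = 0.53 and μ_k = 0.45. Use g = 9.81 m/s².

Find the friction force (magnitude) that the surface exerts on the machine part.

f ≈ 229 N (down the incline)

Normal force: N = m g cos θ = 58 × 9.81 × cos 29.6° = 494.7 N.
Parallel to the incline, ΣF = 0 gives f = m g sin θ − P = 281 − 510 = -229 N (up-slope positive).
The static-friction ceiling is μ_s N = 0.53 × 494.7 = 262.2 N.
Since |-229| ≤ 262.2 N, static friction is sufficient; f equals the required value, not μ_s N.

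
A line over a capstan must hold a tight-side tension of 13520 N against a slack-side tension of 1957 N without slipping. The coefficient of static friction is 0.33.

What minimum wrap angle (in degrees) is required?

β_min ≈ 336°

T₂/T₁ = e^{μβ} → β = ln(T₂/T₁)/μ.
β = ln(13520/1957)/0.33 = 1.933/0.33 = 5.857 rad.
In degrees: β = 5.857 × 180/π = 336°.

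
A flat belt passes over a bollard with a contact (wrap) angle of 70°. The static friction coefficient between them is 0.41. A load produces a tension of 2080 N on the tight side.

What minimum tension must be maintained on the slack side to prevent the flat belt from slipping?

Capstan equation at impending slip: T_tight/T_slack = e^{μβ}.
β = 70° = 1.222 rad; e^{μβ} = e^{0.41×1.222} = 1.65.
T_slack = T_tight / e^{μβ} = 2080 / 1.65 = 1260 N.

T_min ≈ 1260 N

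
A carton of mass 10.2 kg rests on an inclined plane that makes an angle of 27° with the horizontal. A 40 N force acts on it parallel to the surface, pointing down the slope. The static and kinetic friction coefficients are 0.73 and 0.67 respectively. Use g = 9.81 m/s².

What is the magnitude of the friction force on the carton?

Normal force: N = m g cos θ = 10.2 × 9.81 × cos 27° = 89.16 N.
Parallel to the incline, ΣF = 0 gives f = m g sin θ + P = 45.43 + 40 = 85.43 N (up-slope positive).
Static friction can supply at most μ_s N = 65.08 N.
|85.43| exceeds 65.08 N, so the carton slips down-slope; friction is kinetic, f = μ_k N = 0.67×89.16 = 59.7 N.

f ≈ 59.7 N (up the incline)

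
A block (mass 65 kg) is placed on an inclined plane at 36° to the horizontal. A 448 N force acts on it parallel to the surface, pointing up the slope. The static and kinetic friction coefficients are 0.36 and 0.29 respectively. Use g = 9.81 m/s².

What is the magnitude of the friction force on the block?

The normal reaction is N = m g cos θ = 515.9 N.
Parallel to the incline, ΣF = 0 gives f = m g sin θ − P = 374.8 − 448 = -73.2 N (up-slope positive).
Maximum static friction available: μ_s N = 0.36 × 515.9 = 185.7 N.
Since |-73.2| ≤ 185.7 N, no slip — friction simply equals what equilibrium demands.

f ≈ 73.2 N (down the incline)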